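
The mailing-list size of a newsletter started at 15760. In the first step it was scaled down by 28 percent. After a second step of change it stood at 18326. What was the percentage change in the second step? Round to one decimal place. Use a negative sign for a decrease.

61.5%

After the first step: 15760 × 0.72 = 11347.2.
Second-step multiplier: 18326 ÷ 11347.2 ≈ 1.61502.
That is a change of 61.5%.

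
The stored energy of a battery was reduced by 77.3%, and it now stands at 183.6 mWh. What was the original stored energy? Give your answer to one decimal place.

The overall multiplier applied was 0.227.
So the original stored energy was 183.6 ÷ 0.227 ≈ 808.8 mWh.

808.8 mWh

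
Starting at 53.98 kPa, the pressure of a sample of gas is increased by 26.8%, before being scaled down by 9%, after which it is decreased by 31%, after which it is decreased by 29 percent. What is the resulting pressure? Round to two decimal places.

30.51 kPa

Apply the 26.8% increase: 53.98 × 1.268 = 68.44664.
9% decrease: 68.44664 × 0.91 = 62.2864424.
After the 31% decrease: 62.2864424 × 0.69 = 42.977645256.
After the 29% decrease: 42.977645256 × 0.71 = 30.51412813176 ≈ 30.51.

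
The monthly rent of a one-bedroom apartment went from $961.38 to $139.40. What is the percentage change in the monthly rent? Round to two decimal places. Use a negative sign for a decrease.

Change: $139.40 − $961.38 = -$821.98.
Relative to the original: -$821.98 ÷ $961.38 ≈ -85.50%.

-85.50%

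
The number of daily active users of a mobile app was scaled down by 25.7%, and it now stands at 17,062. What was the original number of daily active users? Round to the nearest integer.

22,964

The overall multiplier applied was 0.743.
So the original number of daily active users was 17,062 ÷ 0.743 ≈ 22,964.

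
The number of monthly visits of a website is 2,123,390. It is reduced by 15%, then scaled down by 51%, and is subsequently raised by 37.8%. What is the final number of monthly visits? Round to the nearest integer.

1,218,692

15% decrease: 2,123,390 × 0.85 = 1804881.5.
After the 51% decrease: 1804881.5 × 0.49 = 884391.935.
Apply the 37.8% increase: 884391.935 × 1.378 = 1218692.08643 ≈ 1,218,692.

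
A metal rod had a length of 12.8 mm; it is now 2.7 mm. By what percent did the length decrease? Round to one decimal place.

78.9%

Change: 2.7 − 12.8 = -10.1.
Relative to the original: -10.1 ÷ 12.8 ≈ -78.9%.
So the length decreased by 78.9%.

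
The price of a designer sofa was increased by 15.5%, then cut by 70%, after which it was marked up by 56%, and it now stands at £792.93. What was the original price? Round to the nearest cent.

£1,466.92

The overall multiplier applied was 1.155 × 0.3 × 1.56 = 0.54054.
So the original price was £792.93 ÷ 0.54054 ≈ £1,466.92.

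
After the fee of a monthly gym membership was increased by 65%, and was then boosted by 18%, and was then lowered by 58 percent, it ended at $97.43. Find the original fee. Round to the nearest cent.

$119.15

Undoing the 58% decrease: $97.43 ÷ 0.42 ≈ $231.97619.
Undoing the 18% increase: $231.97619 ÷ 1.18 ≈ $196.589992.
Undoing the 65% increase: $196.589992 ÷ 1.65 ≈ $119.15.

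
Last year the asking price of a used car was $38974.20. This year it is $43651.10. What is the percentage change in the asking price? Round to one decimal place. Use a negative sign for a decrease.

Change: $43651.10 − $38974.20 = $4676.90.
Relative to the original: $4676.90 ÷ $38974.20 ≈ 12.0%.

12.0%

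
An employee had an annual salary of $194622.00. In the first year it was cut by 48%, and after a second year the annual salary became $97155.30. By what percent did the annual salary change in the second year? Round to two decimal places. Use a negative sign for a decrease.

-4.00%

After the first year: $194622.00 × 0.52 = $101203.44.
Second-year multiplier: $97155.30 ÷ $101203.44 ≈ 0.96.
That is a change of -4.00%.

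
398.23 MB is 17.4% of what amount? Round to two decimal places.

398.23 MB ÷ 0.174 ≈ 2288.68 MB.

2288.68 MB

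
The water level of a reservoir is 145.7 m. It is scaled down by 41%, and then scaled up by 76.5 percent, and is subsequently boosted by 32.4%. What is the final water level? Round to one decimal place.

Each change multiplies by a factor: 0.59 × 1.765 × 1.324 = 1.3787474.
145.7 × 1.3787474 = 200.88349618 ≈ 200.9.

200.9 m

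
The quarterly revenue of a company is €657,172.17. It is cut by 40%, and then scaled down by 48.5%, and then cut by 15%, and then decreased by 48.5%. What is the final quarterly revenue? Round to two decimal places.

€88,892.23

40% decrease: €657,172.17 × 0.6 = €394303.302.
48.5% decrease: €394303.302 × 0.515 = €203066.20053.
Apply the 15% decrease: €203066.20053 × 0.85 = €172606.2704505.
48.5% decrease: €172606.2704505 × 0.515 = €88892.2292820075 ≈ €88,892.23.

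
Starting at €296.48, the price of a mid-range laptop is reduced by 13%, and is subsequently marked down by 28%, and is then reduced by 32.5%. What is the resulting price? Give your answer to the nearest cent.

€125.36

Each change multiplies by a factor: 0.87 × 0.72 × 0.675 = 0.42282.
€296.48 × 0.42282 = €125.3576736 ≈ €125.36.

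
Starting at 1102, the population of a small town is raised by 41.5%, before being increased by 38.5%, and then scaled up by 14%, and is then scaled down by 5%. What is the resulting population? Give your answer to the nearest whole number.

Each change multiplies by a factor: 1.415 × 1.385 × 1.14 × 0.95 = 2.122436325.
1102 × 2.122436325 = 2338.92483015 ≈ 2339.

2339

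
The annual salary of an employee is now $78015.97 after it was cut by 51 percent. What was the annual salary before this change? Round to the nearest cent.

The overall multiplier applied was 0.49.
So the original annual salary was $78015.97 ÷ 0.49 ≈ $159216.27.

$159216.27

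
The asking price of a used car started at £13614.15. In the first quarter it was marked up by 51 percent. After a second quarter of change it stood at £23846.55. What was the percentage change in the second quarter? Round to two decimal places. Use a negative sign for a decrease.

16.00%

After the first quarter: £13614.15 × 1.51 = £20557.3665.
Second-quarter multiplier: £23846.55 ÷ £20557.3665 ≈ 1.16.
That is a change of 16.00%.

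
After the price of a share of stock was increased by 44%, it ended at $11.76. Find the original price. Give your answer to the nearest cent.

$8.17

The overall multiplier applied was 1.44.
So the original price was $11.76 ÷ 1.44 ≈ $8.17.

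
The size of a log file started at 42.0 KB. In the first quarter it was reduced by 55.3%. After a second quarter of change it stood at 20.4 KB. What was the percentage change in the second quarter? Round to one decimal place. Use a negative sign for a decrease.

8.7%

After the first quarter: 42.0 × 0.447 = 18.774.
Second-quarter multiplier: 20.4 ÷ 18.774 ≈ 1.08661.
That is a change of 8.7%.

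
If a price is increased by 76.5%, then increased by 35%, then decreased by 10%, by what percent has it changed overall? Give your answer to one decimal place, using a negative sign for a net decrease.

114.4%

The combined multiplier is 1.765 × 1.35 × 0.9 = 2.144475.
That corresponds to an increase of 114.4%.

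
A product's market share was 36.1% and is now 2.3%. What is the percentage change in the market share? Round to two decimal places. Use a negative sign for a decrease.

The change is 2.3 − 36.1 = -33.8 percentage points.
Relative to the original 36.1%, that is -33.8 ÷ 36.1 ≈ -93.63%.

-93.63%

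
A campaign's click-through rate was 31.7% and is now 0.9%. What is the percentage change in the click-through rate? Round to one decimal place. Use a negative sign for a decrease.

The change is 0.9 − 31.7 = -30.8 percentage points.
Relative to the original 31.7%, that is -30.8 ÷ 31.7 ≈ -97.2%.

-97.2%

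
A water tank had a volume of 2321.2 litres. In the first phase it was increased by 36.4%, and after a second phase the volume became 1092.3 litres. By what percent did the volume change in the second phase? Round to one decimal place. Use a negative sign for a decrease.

After the first phase: 2321.2 × 1.364 = 3166.1168.
Second-phase multiplier: 1092.3 ÷ 3166.1168 ≈ 0.345.
That is a change of -65.5%.

-65.5%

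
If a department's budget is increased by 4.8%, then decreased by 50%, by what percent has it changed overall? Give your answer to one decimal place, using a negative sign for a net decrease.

-47.6%

A 4.8% increase multiplies by 1.048.
Then a 50% decrease: 1.048 × 0.5 = 0.524.
Overall factor 0.524, i.e. -47.6%.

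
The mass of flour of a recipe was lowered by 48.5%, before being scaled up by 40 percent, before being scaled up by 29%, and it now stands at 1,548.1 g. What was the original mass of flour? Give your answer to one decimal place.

1,664.5 g

Undoing the 29% increase: 1,548.1 ÷ 1.29 ≈ 1200.077519.
Undoing the 40% increase: 1200.077519 ÷ 1.4 ≈ 857.198228.
Undoing the 48.5% decrease: 857.198228 ÷ 0.515 ≈ 1,664.5 g.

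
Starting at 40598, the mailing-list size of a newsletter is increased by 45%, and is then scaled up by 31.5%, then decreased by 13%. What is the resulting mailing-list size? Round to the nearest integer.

67347

Each change multiplies by a factor: 1.45 × 1.315 × 0.87 = 1.6588725.
40598 × 1.6588725 = 67346.905755 ≈ 67347.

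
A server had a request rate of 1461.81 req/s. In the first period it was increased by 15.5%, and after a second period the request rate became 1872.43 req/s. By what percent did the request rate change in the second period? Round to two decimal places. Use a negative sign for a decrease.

After the first period: 1461.81 × 1.155 = 1688.39055.
Second-period multiplier: 1872.43 ÷ 1688.39055 ≈ 1.109003.
That is a change of 10.90%.

10.90%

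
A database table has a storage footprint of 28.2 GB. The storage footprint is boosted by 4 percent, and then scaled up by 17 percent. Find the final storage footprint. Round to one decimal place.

34.3 GB

After the 4% increase: 28.2 × 1.04 = 29.328.
After the 17% increase: 29.328 × 1.17 = 34.31376 ≈ 34.3.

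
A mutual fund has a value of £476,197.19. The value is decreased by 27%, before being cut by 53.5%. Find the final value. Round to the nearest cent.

Apply the 27% decrease: £476,197.19 × 0.73 = £347623.9487.
After the 53.5% decrease: £347623.9487 × 0.465 = £161645.1361455 ≈ £161,645.14.

£161,645.14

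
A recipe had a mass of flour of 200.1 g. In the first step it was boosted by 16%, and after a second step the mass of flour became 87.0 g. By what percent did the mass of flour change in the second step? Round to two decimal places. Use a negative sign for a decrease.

After the first step: 200.1 × 1.16 = 232.116.
Second-step multiplier: 87.0 ÷ 232.116 ≈ 0.374813.
That is a change of -62.52%.

-62.52%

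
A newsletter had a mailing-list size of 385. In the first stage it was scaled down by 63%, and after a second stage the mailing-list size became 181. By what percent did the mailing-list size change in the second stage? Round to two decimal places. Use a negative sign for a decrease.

27.06%

After the first stage: 385 × 0.37 = 142.45.
Second-stage multiplier: 181 ÷ 142.45 ≈ 1.270621.
That is a change of 27.06%.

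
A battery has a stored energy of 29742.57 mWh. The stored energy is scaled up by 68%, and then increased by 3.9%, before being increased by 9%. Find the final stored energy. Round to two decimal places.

56588.71 mWh

Each change multiplies by a factor: 1.68 × 1.039 × 1.09 = 1.9026168.
29742.57 × 1.9026168 = 56588.713357176 ≈ 56588.71.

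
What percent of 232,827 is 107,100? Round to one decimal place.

107,100 ÷ 232,827 ≈ 46.0%.

46.0%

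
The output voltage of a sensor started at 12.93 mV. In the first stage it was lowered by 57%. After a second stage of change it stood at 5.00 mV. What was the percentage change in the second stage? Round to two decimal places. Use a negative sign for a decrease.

-10.07%

After the first stage: 12.93 × 0.43 = 5.5599.
Second-stage multiplier: 5.00 ÷ 5.5599 ≈ 0.899297.
That is a change of -10.07%.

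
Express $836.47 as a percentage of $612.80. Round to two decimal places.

$836.47 ÷ $612.80 ≈ 136.50%.

136.50%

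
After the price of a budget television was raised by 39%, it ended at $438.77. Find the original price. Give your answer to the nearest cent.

$315.66

The overall multiplier applied was 1.39.
So the original price was $438.77 ÷ 1.39 ≈ $315.66.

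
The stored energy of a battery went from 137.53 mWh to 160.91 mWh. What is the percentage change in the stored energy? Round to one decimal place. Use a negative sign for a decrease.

Change: 160.91 − 137.53 = 23.38.
Relative to the original: 23.38 ÷ 137.53 ≈ 17.0%.

17.0%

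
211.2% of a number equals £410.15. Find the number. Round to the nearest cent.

£410.15 ÷ 2.112 ≈ £194.20.

£194.20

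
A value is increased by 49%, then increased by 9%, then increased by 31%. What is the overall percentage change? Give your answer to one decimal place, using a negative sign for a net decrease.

112.8%

A 49% increase multiplies by 1.49.
Then a 9% increase: 1.49 × 1.09 = 1.6241.
Then a 31% increase: 1.6241 × 1.31 = 2.127571.
Overall factor 2.127571, i.e. 112.8%.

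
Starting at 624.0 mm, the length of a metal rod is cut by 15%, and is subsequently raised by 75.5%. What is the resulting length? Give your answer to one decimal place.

930.9 mm

Each change multiplies by a factor: 0.85 × 1.755 = 1.49175.
624.0 × 1.49175 = 930.852 ≈ 930.9.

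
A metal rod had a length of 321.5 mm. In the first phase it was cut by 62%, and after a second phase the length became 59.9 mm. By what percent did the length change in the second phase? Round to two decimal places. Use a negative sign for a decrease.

-50.97%

After the first phase: 321.5 × 0.38 = 122.17.
Second-phase multiplier: 59.9 ÷ 122.17 ≈ 0.4903.
That is a change of -50.97%.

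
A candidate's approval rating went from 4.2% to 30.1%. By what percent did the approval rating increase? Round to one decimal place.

616.7%

The change is 30.1 − 4.2 = 25.9 percentage points.
Relative to the original 4.2%, that is 25.9 ÷ 4.2 ≈ 616.7%.
So the approval rating rose by 616.7%.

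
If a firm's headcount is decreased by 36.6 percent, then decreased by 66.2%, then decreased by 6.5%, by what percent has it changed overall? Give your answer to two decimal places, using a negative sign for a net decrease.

The combined multiplier is 0.634 × 0.338 × 0.935 = 0.20036302.
That corresponds to a decrease of 79.96%.

-79.96%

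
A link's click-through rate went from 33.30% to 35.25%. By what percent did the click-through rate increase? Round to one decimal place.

5.9%

The change is 35.25 − 33.30 = 1.95 percentage points.
Relative to the original 33.30%, that is 1.95 ÷ 33.30 ≈ 5.9%.
So the click-through rate rose by 5.9%.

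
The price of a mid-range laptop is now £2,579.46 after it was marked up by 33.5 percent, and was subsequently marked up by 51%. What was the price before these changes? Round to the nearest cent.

Undoing the 51% increase: £2,579.46 ÷ 1.51 ≈ £1708.251656.
Undoing the 33.5% increase: £1708.251656 ÷ 1.335 ≈ £1,279.59.

£1,279.59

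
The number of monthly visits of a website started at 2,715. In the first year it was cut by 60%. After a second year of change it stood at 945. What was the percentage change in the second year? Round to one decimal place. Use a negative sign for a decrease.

-13.0%

After the first year: 2,715 × 0.4 = 1086.
Second-year multiplier: 945 ÷ 1086 ≈ 0.87017.
That is a change of -13.0%.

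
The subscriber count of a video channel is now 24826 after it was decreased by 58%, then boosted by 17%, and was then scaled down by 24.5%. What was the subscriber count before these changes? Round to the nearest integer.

Undoing the 24.5% decrease: 24826 ÷ 0.755 ≈ 32882.119205.
Undoing the 17% increase: 32882.119205 ÷ 1.17 ≈ 28104.375389.
Undoing the 58% decrease: 28104.375389 ÷ 0.42 ≈ 66915.

66915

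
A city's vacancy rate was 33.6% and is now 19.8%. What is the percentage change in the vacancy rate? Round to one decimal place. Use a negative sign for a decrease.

The change is 19.8 − 33.6 = -13.8 percentage points.
Relative to the original 33.6%, that is -13.8 ÷ 33.6 ≈ -41.1%.

-41.1%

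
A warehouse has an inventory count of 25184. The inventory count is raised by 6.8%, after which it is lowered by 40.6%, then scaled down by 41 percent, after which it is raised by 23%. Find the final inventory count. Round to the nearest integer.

Apply the 6.8% increase: 25184 × 1.068 = 26896.512.
Apply the 40.6% decrease: 26896.512 × 0.594 = 15976.528128.
41% decrease: 15976.528128 × 0.59 = 9426.15159552.
Apply the 23% increase: 9426.15159552 × 1.23 = 11594.1664624896 ≈ 11594.

11594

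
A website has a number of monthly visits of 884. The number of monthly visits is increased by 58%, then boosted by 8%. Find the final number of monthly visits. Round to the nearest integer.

58% increase: 884 × 1.58 = 1396.72.
8% increase: 1396.72 × 1.08 = 1508.4576 ≈ 1508.

1508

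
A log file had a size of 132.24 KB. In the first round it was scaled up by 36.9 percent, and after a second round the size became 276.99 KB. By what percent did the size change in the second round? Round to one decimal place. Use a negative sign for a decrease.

After the first round: 132.24 × 1.369 = 181.03656.
Second-round multiplier: 276.99 ÷ 181.03656 ≈ 1.53002.
That is a change of 53.0%.

53.0%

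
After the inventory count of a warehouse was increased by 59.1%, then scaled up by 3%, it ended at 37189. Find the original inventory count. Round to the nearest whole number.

Undoing the 3% increase: 37189 ÷ 1.03 ≈ 36105.825243.
Undoing the 59.1% increase: 36105.825243 ÷ 1.591 ≈ 22694.

22694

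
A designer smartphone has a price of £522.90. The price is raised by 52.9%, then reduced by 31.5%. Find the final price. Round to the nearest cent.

Each change multiplies by a factor: 1.529 × 0.685 = 1.047365.
£522.90 × 1.047365 = £547.6671585 ≈ £547.67.

£547.67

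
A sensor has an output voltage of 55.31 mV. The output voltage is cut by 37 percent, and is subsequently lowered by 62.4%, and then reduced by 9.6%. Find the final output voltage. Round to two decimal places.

Apply the 37% decrease: 55.31 × 0.63 = 34.8453.
62.4% decrease: 34.8453 × 0.376 = 13.1018328.
9.6% decrease: 13.1018328 × 0.904 = 11.8440568512 ≈ 11.84.

11.84 mV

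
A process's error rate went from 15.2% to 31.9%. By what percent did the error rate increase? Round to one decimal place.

The change is 31.9 − 15.2 = 16.7 percentage points.
Relative to the original 15.2%, that is 16.7 ÷ 15.2 ≈ 109.9%.
So the error rate rose by 109.9%.

109.9%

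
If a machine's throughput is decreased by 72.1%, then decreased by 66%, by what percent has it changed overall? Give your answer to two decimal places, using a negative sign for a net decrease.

-90.51%

A 72.1% decrease multiplies by 0.279.
Then a 66% decrease: 0.279 × 0.34 = 0.09486.
Overall factor 0.09486, i.e. -90.51%.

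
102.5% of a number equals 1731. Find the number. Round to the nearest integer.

1689

1731 ÷ 1.025 ≈ 1689.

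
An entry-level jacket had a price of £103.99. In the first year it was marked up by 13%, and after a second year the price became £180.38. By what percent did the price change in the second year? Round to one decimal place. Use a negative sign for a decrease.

After the first year: £103.99 × 1.13 = £117.5087.
Second-year multiplier: £180.38 ÷ £117.5087 ≈ 1.53504.
That is a change of 53.5%.

53.5%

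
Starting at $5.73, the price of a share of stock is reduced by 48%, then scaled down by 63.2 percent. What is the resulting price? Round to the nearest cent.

$1.10

Apply the 48% decrease: $5.73 × 0.52 = $2.9796.
After the 63.2% decrease: $2.9796 × 0.368 = $1.0964928 ≈ $1.10.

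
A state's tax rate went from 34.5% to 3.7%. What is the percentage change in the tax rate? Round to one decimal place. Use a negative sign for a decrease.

The change is 3.7 − 34.5 = -30.8 percentage points.
Relative to the original 34.5%, that is -30.8 ÷ 34.5 ≈ -89.3%.

-89.3%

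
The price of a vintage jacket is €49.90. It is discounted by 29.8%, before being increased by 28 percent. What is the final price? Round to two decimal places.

29.8% decrease: €49.90 × 0.702 = €35.0298.
28% increase: €35.0298 × 1.28 = €44.838144 ≈ €44.84.

€44.84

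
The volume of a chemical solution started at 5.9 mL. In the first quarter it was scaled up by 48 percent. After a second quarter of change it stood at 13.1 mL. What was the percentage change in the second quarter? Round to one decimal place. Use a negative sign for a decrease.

50.0%

After the first quarter: 5.9 × 1.48 = 8.732.
Second-quarter multiplier: 13.1 ÷ 8.732 ≈ 1.50023.
That is a change of 50.0%.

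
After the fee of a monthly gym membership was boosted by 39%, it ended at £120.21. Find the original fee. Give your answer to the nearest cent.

The overall multiplier applied was 1.39.
So the original fee was £120.21 ÷ 1.39 ≈ £86.48.

£86.48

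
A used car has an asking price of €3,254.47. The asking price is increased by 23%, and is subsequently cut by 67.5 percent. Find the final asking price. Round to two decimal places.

Each change multiplies by a factor: 1.23 × 0.325 = 0.39975.
€3,254.47 × 0.39975 = €1300.9743825 ≈ €1,300.97.

€1,300.97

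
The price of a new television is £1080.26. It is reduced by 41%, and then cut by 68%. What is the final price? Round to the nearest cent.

£203.95

After the 41% decrease: £1080.26 × 0.59 = £637.3534.
68% decrease: £637.3534 × 0.32 = £203.953088 ≈ £203.95.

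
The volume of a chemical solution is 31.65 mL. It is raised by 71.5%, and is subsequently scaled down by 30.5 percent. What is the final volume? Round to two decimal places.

37.72 mL

After the 71.5% increase: 31.65 × 1.715 = 54.27975.
After the 30.5% decrease: 54.27975 × 0.695 = 37.72442625 ≈ 37.72.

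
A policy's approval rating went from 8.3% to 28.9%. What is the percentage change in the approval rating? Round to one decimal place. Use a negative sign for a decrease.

The change is 28.9 − 8.3 = 20.6 percentage points.
Relative to the original 8.3%, that is 20.6 ÷ 8.3 ≈ 248.2%.

248.2%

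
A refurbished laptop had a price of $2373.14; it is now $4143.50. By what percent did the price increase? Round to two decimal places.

Change: $4143.50 − $2373.14 = $1770.36.
Relative to the original: $1770.36 ÷ $2373.14 ≈ 74.60%.
So the price increased by 74.60%.

74.60%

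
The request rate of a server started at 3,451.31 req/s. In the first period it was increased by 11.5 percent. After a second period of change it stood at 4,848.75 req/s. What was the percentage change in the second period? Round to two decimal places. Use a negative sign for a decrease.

After the first period: 3,451.31 × 1.115 = 3848.21065.
Second-period multiplier: 4,848.75 ÷ 3848.21065 ≈ 1.260001.
That is a change of 26.00%.

26.00%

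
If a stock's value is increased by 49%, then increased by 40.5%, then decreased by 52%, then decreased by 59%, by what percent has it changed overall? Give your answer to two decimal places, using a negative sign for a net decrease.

A 49% increase multiplies by 1.49.
Then a 40.5% increase: 1.49 × 1.405 = 2.09345.
Then a 52% decrease: 2.09345 × 0.48 = 1.004856.
Then a 59% decrease: 1.004856 × 0.41 = 0.41199096.
Overall factor 0.41199096, i.e. -58.80%.

-58.80%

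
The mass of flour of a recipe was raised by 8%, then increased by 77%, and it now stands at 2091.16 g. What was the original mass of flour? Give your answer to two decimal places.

The overall multiplier applied was 1.08 × 1.77 = 1.9116.
So the original mass of flour was 2091.16 ÷ 1.9116 ≈ 1093.93 g.

1093.93 g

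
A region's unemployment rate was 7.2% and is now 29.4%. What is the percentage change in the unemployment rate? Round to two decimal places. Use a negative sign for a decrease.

The change is 29.4 − 7.2 = 22.2 percentage points.
Relative to the original 7.2%, that is 22.2 ÷ 7.2 ≈ 308.33%.

308.33%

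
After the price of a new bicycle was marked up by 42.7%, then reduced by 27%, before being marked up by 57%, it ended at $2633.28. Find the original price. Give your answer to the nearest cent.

$1610.09

Undoing the 57% increase: $2633.28 ÷ 1.57 ≈ $1677.248408.
Undoing the 27% decrease: $1677.248408 ÷ 0.73 ≈ $2297.600559.
Undoing the 42.7% increase: $2297.600559 ÷ 1.427 ≈ $1610.09.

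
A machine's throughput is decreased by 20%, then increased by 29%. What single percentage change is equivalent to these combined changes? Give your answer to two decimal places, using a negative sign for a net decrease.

The combined multiplier is 0.8 × 1.29 = 1.032.
That corresponds to an increase of 3.20%.

3.20%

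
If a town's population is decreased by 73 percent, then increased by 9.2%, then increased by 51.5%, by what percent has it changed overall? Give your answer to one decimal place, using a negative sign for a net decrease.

The combined multiplier is 0.27 × 1.092 × 1.515 = 0.4466826.
That corresponds to a decrease of 55.3%.

-55.3%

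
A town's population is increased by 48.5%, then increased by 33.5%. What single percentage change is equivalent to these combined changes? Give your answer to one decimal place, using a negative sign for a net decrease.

98.2%

A 48.5% increase multiplies by 1.485.
Then a 33.5% increase: 1.485 × 1.335 = 1.982475.
Overall factor 1.982475, i.e. 98.2%.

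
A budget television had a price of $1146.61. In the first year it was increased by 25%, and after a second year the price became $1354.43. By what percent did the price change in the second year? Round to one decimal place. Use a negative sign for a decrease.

After the first year: $1146.61 × 1.25 = $1433.2625.
Second-year multiplier: $1354.43 ÷ $1433.2625 ≈ 0.945.
That is a change of -5.5%.

-5.5%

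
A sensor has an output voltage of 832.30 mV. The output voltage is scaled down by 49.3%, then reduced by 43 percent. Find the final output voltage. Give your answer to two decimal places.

Apply the 49.3% decrease: 832.30 × 0.507 = 421.9761.
43% decrease: 421.9761 × 0.57 = 240.526377 ≈ 240.53.

240.53 mV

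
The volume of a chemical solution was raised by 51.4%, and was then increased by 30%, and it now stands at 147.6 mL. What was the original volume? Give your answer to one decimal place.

The overall multiplier applied was 1.514 × 1.3 = 1.9682.
So the original volume was 147.6 ÷ 1.9682 ≈ 75.0 mL.

75.0 mL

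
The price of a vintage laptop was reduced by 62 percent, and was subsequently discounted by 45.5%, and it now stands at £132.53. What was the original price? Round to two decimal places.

Undoing the 45.5% decrease: £132.53 ÷ 0.545 ≈ £243.174312.
Undoing the 62% decrease: £243.174312 ÷ 0.38 ≈ £639.93.

£639.93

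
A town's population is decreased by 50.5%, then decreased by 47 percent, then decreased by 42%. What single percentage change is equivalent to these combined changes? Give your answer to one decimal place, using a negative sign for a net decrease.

-84.8%

The combined multiplier is 0.495 × 0.53 × 0.58 = 0.152163.
That corresponds to a decrease of 84.8%.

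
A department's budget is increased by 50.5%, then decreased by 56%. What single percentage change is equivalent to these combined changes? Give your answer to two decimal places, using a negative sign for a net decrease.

A 50.5% increase multiplies by 1.505.
Then a 56% decrease: 1.505 × 0.44 = 0.6622.
Overall factor 0.6622, i.e. -33.78%.

-33.78%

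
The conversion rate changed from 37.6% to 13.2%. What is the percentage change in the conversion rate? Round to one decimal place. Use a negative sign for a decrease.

The change is 13.2 − 37.6 = -24.4 percentage points.
Relative to the original 37.6%, that is -24.4 ÷ 37.6 ≈ -64.9%.

-64.9%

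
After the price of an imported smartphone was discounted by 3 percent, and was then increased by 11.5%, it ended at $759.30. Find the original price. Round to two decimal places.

Undoing the 11.5% increase: $759.30 ÷ 1.115 ≈ $680.986547.
Undoing the 3% decrease: $680.986547 ÷ 0.97 ≈ $702.05.

$702.05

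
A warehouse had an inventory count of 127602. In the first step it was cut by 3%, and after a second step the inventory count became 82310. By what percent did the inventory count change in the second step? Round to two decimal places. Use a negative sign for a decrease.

-33.50%

After the first step: 127602 × 0.97 = 123773.94.
Second-step multiplier: 82310 ÷ 123773.94 ≈ 0.665003.
That is a change of -33.50%.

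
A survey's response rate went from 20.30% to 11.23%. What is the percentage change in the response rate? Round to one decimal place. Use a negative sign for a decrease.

-44.7%

The change is 11.23 − 20.30 = -9.07 percentage points.
Relative to the original 20.30%, that is -9.07 ÷ 20.30 ≈ -44.7%.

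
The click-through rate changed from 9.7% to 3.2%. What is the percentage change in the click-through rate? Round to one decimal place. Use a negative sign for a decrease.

-67.0%

The change is 3.2 − 9.7 = -6.5 percentage points.
Relative to the original 9.7%, that is -6.5 ÷ 9.7 ≈ -67.0%.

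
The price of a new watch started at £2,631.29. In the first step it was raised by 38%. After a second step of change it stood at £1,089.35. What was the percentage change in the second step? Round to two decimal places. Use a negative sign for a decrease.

After the first step: £2,631.29 × 1.38 = £3631.1802.
Second-step multiplier: £1,089.35 ÷ £3631.1802 ≈ 0.299999.
That is a change of -70.00%.

-70.00%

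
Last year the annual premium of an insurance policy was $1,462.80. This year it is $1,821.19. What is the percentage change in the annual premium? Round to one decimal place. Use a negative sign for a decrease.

Change: $1,821.19 − $1,462.80 = $358.39.
Relative to the original: $358.39 ÷ $1,462.80 ≈ 24.5%.

24.5%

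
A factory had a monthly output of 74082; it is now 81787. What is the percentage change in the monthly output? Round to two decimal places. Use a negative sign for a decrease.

10.40%

Change: 81787 − 74082 = 7705.
Relative to the original: 7705 ÷ 74082 ≈ 10.40%.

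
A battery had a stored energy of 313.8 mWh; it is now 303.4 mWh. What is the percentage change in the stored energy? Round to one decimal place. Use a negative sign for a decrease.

Change: 303.4 − 313.8 = -10.4.
Relative to the original: -10.4 ÷ 313.8 ≈ -3.3%.

-3.3%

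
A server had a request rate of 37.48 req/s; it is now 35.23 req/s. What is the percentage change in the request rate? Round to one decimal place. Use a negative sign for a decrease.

-6.0%

Change: 35.23 − 37.48 = -2.25.
Relative to the original: -2.25 ÷ 37.48 ≈ -6.0%.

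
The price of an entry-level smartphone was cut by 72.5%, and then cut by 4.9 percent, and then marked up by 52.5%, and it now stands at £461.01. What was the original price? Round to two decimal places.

Undoing the 52.5% increase: £461.01 ÷ 1.525 ≈ £302.301639.
Undoing the 4.9% decrease: £302.301639 ÷ 0.951 ≈ £317.877644.
Undoing the 72.5% decrease: £317.877644 ÷ 0.275 ≈ £1,155.92.

£1,155.92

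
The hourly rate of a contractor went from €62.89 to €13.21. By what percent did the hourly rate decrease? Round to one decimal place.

79.0%

Change: €13.21 − €62.89 = -€49.68.
Relative to the original: -€49.68 ÷ €62.89 ≈ -79.0%.
So the hourly rate decreased by 79.0%.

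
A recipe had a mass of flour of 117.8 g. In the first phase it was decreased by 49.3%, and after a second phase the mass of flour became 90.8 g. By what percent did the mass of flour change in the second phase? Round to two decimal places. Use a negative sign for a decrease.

After the first phase: 117.8 × 0.507 = 59.7246.
Second-phase multiplier: 90.8 ÷ 59.7246 ≈ 1.520312.
That is a change of 52.03%.

52.03%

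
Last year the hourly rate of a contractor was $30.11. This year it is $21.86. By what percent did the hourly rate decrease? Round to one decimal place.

27.4%

Change: $21.86 − $30.11 = -$8.25.
Relative to the original: -$8.25 ÷ $30.11 ≈ -27.4%.
So the hourly rate decreased by 27.4%.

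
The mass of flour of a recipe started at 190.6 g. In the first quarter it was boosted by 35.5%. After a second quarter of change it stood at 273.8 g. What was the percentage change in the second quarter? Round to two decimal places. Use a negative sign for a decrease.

After the first quarter: 190.6 × 1.355 = 258.263.
Second-quarter multiplier: 273.8 ÷ 258.263 ≈ 1.06016.
That is a change of 6.02%.

6.02%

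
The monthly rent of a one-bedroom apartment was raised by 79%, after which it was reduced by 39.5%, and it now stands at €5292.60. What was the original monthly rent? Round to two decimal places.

Undoing the 39.5% decrease: €5292.60 ÷ 0.605 ≈ €8748.099174.
Undoing the 79% increase: €8748.099174 ÷ 1.79 ≈ €4887.21.

€4887.21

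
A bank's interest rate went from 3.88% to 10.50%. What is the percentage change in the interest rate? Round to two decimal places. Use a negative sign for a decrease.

The change is 10.50 − 3.88 = 6.62 percentage points.
Relative to the original 3.88%, that is 6.62 ÷ 3.88 ≈ 170.62%.

170.62%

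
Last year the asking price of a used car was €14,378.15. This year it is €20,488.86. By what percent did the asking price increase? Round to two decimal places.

Change: €20,488.86 − €14,378.15 = €6,110.71.
Relative to the original: €6,110.71 ÷ €14,378.15 ≈ 42.50%.
So the asking price increased by 42.50%.

42.50%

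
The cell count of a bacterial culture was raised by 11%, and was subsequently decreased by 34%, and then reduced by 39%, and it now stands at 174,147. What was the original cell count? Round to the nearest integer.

389,690

The overall multiplier applied was 1.11 × 0.66 × 0.61 = 0.446886.
So the original cell count was 174,147 ÷ 0.446886 ≈ 389,690.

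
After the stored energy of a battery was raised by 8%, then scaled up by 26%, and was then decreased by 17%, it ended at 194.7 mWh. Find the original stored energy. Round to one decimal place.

172.4 mWh

Undoing the 17% decrease: 194.7 ÷ 0.83 ≈ 234.578313.
Undoing the 26% increase: 234.578313 ÷ 1.26 ≈ 186.173264.
Undoing the 8% increase: 186.173264 ÷ 1.08 ≈ 172.4 mWh.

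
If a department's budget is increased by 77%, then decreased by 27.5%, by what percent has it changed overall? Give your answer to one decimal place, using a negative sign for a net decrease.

28.3%

A 77% increase multiplies by 1.77.
Then a 27.5% decrease: 1.77 × 0.725 = 1.28325.
Overall factor 1.28325, i.e. 28.3%.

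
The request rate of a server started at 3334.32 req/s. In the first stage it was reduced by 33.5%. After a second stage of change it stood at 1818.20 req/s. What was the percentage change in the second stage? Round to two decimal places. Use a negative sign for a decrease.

After the first stage: 3334.32 × 0.665 = 2217.3228.
Second-stage multiplier: 1818.20 ÷ 2217.3228 ≈ 0.819998.
That is a change of -18.00%.

-18.00%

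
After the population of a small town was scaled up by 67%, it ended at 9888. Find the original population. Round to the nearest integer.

The overall multiplier applied was 1.67.
So the original population was 9888 ÷ 1.67 ≈ 5921.

5921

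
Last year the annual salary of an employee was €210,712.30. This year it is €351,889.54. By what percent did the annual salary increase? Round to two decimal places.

Change: €351,889.54 − €210,712.30 = €141,177.24.
Relative to the original: €141,177.24 ÷ €210,712.30 ≈ 67.00%.
So the annual salary increased by 67.00%.

67.00%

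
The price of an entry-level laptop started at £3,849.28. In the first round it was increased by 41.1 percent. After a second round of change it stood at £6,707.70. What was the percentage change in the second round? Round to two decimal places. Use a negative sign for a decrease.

After the first round: £3,849.28 × 1.411 = £5431.33408.
Second-round multiplier: £6,707.70 ÷ £5431.33408 ≈ 1.235.
That is a change of 23.50%.

23.50%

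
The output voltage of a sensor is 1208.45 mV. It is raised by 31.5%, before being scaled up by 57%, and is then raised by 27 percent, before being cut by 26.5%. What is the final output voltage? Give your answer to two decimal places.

2328.87 mV

Each change multiplies by a factor: 1.315 × 1.57 × 1.27 × 0.735 = 1.9271541975.
1208.45 × 1.9271541975 = 2328.869489968875 ≈ 2328.87.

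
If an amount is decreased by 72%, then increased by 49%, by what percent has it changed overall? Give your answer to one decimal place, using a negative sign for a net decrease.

A 72% decrease multiplies by 0.28.
Then a 49% increase: 0.28 × 1.49 = 0.4172.
Overall factor 0.4172, i.e. -58.3%.

-58.3%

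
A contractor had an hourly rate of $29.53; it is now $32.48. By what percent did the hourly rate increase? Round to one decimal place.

10.0%

Change: $32.48 − $29.53 = $2.95.
Relative to the original: $2.95 ÷ $29.53 ≈ 10.0%.
So the hourly rate increased by 10.0%.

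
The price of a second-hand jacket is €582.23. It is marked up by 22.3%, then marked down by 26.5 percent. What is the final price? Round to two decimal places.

€523.37

After the 22.3% increase: €582.23 × 1.223 = €712.06729.
After the 26.5% decrease: €712.06729 × 0.735 = €523.36945815 ≈ €523.37.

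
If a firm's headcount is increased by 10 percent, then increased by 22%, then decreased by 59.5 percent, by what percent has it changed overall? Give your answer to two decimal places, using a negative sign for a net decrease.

-45.65%

A 10% increase multiplies by 1.1.
Then a 22% increase: 1.1 × 1.22 = 1.342.
Then a 59.5% decrease: 1.342 × 0.405 = 0.54351.
Overall factor 0.54351, i.e. -45.65%.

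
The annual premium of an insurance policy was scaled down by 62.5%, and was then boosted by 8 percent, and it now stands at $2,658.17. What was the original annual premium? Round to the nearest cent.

The overall multiplier applied was 0.375 × 1.08 = 0.405.
So the original annual premium was $2,658.17 ÷ 0.405 ≈ $6,563.38.

$6,563.38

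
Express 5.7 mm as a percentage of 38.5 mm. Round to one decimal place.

14.8%

5.7 mm ÷ 38.5 mm ≈ 14.8%.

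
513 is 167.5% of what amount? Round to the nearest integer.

306

513 ÷ 1.675 ≈ 306.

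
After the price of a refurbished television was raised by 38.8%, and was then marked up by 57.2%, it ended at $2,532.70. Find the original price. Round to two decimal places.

$1,160.76

Undoing the 57.2% increase: $2,532.70 ÷ 1.572 ≈ $1611.132316.
Undoing the 38.8% increase: $1611.132316 ÷ 1.388 ≈ $1,160.76.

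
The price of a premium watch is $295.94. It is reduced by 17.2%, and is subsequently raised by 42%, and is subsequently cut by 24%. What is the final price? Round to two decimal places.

17.2% decrease: $295.94 × 0.828 = $245.03832.
Apply the 42% increase: $245.03832 × 1.42 = $347.9544144.
24% decrease: $347.9544144 × 0.76 = $264.445354944 ≈ $264.45.

$264.45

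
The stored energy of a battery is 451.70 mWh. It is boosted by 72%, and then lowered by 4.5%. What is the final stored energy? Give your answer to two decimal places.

741.96 mWh

Apply the 72% increase: 451.70 × 1.72 = 776.924.
Apply the 4.5% decrease: 776.924 × 0.955 = 741.96242 ≈ 741.96.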